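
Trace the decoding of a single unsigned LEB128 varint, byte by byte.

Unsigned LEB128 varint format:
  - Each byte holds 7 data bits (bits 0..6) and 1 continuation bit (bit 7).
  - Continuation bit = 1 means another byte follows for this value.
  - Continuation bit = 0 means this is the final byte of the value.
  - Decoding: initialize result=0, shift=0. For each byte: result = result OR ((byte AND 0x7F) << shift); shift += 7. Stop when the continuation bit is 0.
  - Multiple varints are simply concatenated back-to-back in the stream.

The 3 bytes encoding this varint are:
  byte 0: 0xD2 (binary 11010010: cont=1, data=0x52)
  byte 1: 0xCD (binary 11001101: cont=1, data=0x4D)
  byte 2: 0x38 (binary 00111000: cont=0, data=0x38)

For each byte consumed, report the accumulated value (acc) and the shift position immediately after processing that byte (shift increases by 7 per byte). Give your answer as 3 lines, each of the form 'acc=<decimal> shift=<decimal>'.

byte 0=0xD2: payload=0x52=82, contrib = 82<<0 = 82; acc -> 82, shift -> 7
byte 1=0xCD: payload=0x4D=77, contrib = 77<<7 = 9856; acc -> 9938, shift -> 14
byte 2=0x38: payload=0x38=56, contrib = 56<<14 = 917504; acc -> 927442, shift -> 21

Answer: acc=82 shift=7
acc=9938 shift=14
acc=927442 shift=21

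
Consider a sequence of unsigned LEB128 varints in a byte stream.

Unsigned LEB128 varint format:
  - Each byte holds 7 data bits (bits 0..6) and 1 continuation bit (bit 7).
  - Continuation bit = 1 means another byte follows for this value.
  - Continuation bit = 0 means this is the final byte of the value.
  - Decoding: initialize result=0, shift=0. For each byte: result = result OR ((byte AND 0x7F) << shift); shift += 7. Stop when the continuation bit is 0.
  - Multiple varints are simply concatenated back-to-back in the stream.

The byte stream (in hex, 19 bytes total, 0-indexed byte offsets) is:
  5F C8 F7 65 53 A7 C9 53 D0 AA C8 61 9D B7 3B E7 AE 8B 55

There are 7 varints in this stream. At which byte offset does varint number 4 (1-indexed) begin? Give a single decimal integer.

  byte[0]=0x5F cont=0 payload=0x5F=95: acc |= 95<<0 -> acc=95 shift=7 [end]
Varint 1: bytes[0:1] = 5F -> value 95 (1 byte(s))
  byte[1]=0xC8 cont=1 payload=0x48=72: acc |= 72<<0 -> acc=72 shift=7
  byte[2]=0xF7 cont=1 payload=0x77=119: acc |= 119<<7 -> acc=15304 shift=14
  byte[3]=0x65 cont=0 payload=0x65=101: acc |= 101<<14 -> acc=1670088 shift=21 [end]
Varint 2: bytes[1:4] = C8 F7 65 -> value 1670088 (3 byte(s))
  byte[4]=0x53 cont=0 payload=0x53=83: acc |= 83<<0 -> acc=83 shift=7 [end]
Varint 3: bytes[4:5] = 53 -> value 83 (1 byte(s))
  byte[5]=0xA7 cont=1 payload=0x27=39: acc |= 39<<0 -> acc=39 shift=7
  byte[6]=0xC9 cont=1 payload=0x49=73: acc |= 73<<7 -> acc=9383 shift=14
  byte[7]=0x53 cont=0 payload=0x53=83: acc |= 83<<14 -> acc=1369255 shift=21 [end]
Varint 4: bytes[5:8] = A7 C9 53 -> value 1369255 (3 byte(s))
  byte[8]=0xD0 cont=1 payload=0x50=80: acc |= 80<<0 -> acc=80 shift=7
  byte[9]=0xAA cont=1 payload=0x2A=42: acc |= 42<<7 -> acc=5456 shift=14
  byte[10]=0xC8 cont=1 payload=0x48=72: acc |= 72<<14 -> acc=1185104 shift=21
  byte[11]=0x61 cont=0 payload=0x61=97: acc |= 97<<21 -> acc=204608848 shift=28 [end]
Varint 5: bytes[8:12] = D0 AA C8 61 -> value 204608848 (4 byte(s))
  byte[12]=0x9D cont=1 payload=0x1D=29: acc |= 29<<0 -> acc=29 shift=7
  byte[13]=0xB7 cont=1 payload=0x37=55: acc |= 55<<7 -> acc=7069 shift=14
  byte[14]=0x3B cont=0 payload=0x3B=59: acc |= 59<<14 -> acc=973725 shift=21 [end]
Varint 6: bytes[12:15] = 9D B7 3B -> value 973725 (3 byte(s))
  byte[15]=0xE7 cont=1 payload=0x67=103: acc |= 103<<0 -> acc=103 shift=7
  byte[16]=0xAE cont=1 payload=0x2E=46: acc |= 46<<7 -> acc=5991 shift=14
  byte[17]=0x8B cont=1 payload=0x0B=11: acc |= 11<<14 -> acc=186215 shift=21
  byte[18]=0x55 cont=0 payload=0x55=85: acc |= 85<<21 -> acc=178444135 shift=28 [end]
Varint 7: bytes[15:19] = E7 AE 8B 55 -> value 178444135 (4 byte(s))

Answer: 5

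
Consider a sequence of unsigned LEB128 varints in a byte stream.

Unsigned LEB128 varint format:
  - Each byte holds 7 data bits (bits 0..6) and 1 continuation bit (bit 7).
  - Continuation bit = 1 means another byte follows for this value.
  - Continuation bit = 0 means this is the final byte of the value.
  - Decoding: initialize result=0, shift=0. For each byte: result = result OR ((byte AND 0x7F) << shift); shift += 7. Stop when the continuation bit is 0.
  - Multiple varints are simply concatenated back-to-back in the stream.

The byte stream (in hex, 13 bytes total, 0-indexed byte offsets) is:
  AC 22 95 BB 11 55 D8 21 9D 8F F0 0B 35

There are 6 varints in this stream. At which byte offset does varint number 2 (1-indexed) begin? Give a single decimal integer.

  byte[0]=0xAC cont=1 payload=0x2C=44: acc |= 44<<0 -> acc=44 shift=7
  byte[1]=0x22 cont=0 payload=0x22=34: acc |= 34<<7 -> acc=4396 shift=14 [end]
Varint 1: bytes[0:2] = AC 22 -> value 4396 (2 byte(s))
  byte[2]=0x95 cont=1 payload=0x15=21: acc |= 21<<0 -> acc=21 shift=7
  byte[3]=0xBB cont=1 payload=0x3B=59: acc |= 59<<7 -> acc=7573 shift=14
  byte[4]=0x11 cont=0 payload=0x11=17: acc |= 17<<14 -> acc=286101 shift=21 [end]
Varint 2: bytes[2:5] = 95 BB 11 -> value 286101 (3 byte(s))
  byte[5]=0x55 cont=0 payload=0x55=85: acc |= 85<<0 -> acc=85 shift=7 [end]
Varint 3: bytes[5:6] = 55 -> value 85 (1 byte(s))
  byte[6]=0xD8 cont=1 payload=0x58=88: acc |= 88<<0 -> acc=88 shift=7
  byte[7]=0x21 cont=0 payload=0x21=33: acc |= 33<<7 -> acc=4312 shift=14 [end]
Varint 4: bytes[6:8] = D8 21 -> value 4312 (2 byte(s))
  byte[8]=0x9D cont=1 payload=0x1D=29: acc |= 29<<0 -> acc=29 shift=7
  byte[9]=0x8F cont=1 payload=0x0F=15: acc |= 15<<7 -> acc=1949 shift=14
  byte[10]=0xF0 cont=1 payload=0x70=112: acc |= 112<<14 -> acc=1836957 shift=21
  byte[11]=0x0B cont=0 payload=0x0B=11: acc |= 11<<21 -> acc=24905629 shift=28 [end]
Varint 5: bytes[8:12] = 9D 8F F0 0B -> value 24905629 (4 byte(s))
  byte[12]=0x35 cont=0 payload=0x35=53: acc |= 53<<0 -> acc=53 shift=7 [end]
Varint 6: bytes[12:13] = 35 -> value 53 (1 byte(s))

Answer: 2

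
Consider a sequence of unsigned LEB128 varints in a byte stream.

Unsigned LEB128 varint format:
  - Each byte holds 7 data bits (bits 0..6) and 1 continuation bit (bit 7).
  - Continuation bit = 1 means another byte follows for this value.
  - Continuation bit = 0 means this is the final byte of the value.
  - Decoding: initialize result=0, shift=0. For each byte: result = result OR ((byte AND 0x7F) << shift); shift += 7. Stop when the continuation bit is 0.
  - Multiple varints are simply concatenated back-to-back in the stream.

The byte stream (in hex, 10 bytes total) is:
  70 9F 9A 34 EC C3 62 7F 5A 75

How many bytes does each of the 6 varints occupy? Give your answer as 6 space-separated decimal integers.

  byte[0]=0x70 cont=0 payload=0x70=112: acc |= 112<<0 -> acc=112 shift=7 [end]
Varint 1: bytes[0:1] = 70 -> value 112 (1 byte(s))
  byte[1]=0x9F cont=1 payload=0x1F=31: acc |= 31<<0 -> acc=31 shift=7
  byte[2]=0x9A cont=1 payload=0x1A=26: acc |= 26<<7 -> acc=3359 shift=14
  byte[3]=0x34 cont=0 payload=0x34=52: acc |= 52<<14 -> acc=855327 shift=21 [end]
Varint 2: bytes[1:4] = 9F 9A 34 -> value 855327 (3 byte(s))
  byte[4]=0xEC cont=1 payload=0x6C=108: acc |= 108<<0 -> acc=108 shift=7
  byte[5]=0xC3 cont=1 payload=0x43=67: acc |= 67<<7 -> acc=8684 shift=14
  byte[6]=0x62 cont=0 payload=0x62=98: acc |= 98<<14 -> acc=1614316 shift=21 [end]
Varint 3: bytes[4:7] = EC C3 62 -> value 1614316 (3 byte(s))
  byte[7]=0x7F cont=0 payload=0x7F=127: acc |= 127<<0 -> acc=127 shift=7 [end]
Varint 4: bytes[7:8] = 7F -> value 127 (1 byte(s))
  byte[8]=0x5A cont=0 payload=0x5A=90: acc |= 90<<0 -> acc=90 shift=7 [end]
Varint 5: bytes[8:9] = 5A -> value 90 (1 byte(s))
  byte[9]=0x75 cont=0 payload=0x75=117: acc |= 117<<0 -> acc=117 shift=7 [end]
Varint 6: bytes[9:10] = 75 -> value 117 (1 byte(s))

Answer: 1 3 3 1 1 1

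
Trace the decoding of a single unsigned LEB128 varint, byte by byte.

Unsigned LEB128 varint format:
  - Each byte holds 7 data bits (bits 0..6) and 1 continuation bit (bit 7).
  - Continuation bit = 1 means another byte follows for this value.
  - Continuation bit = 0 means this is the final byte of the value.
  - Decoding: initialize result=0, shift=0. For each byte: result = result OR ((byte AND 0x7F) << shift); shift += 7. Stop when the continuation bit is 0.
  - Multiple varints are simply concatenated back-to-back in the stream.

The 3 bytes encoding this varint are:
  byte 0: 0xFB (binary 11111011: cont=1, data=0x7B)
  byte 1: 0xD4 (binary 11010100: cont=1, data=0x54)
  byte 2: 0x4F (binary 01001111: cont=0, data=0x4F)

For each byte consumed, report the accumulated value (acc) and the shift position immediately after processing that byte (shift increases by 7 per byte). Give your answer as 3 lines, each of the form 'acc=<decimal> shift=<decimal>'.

byte 0=0xFB: payload=0x7B=123, contrib = 123<<0 = 123; acc -> 123, shift -> 7
byte 1=0xD4: payload=0x54=84, contrib = 84<<7 = 10752; acc -> 10875, shift -> 14
byte 2=0x4F: payload=0x4F=79, contrib = 79<<14 = 1294336; acc -> 1305211, shift -> 21

Answer: acc=123 shift=7
acc=10875 shift=14
acc=1305211 shift=21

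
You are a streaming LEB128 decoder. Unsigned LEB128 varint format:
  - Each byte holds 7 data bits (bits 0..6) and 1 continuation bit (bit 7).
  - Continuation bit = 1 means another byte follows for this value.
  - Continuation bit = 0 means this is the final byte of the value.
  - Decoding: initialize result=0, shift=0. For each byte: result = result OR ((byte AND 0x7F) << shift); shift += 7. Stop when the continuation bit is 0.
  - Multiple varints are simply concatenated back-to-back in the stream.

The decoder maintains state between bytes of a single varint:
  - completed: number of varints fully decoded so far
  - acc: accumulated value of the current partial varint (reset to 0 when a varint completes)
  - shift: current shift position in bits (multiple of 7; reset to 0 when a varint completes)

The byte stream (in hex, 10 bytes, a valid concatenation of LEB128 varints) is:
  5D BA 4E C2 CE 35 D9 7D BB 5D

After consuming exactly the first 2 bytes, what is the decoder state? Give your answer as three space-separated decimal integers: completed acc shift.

Answer: 1 58 7

Derivation:
byte[0]=0x5D cont=0 payload=0x5D: varint #1 complete (value=93); reset -> completed=1 acc=0 shift=0
byte[1]=0xBA cont=1 payload=0x3A: acc |= 58<<0 -> completed=1 acc=58 shift=7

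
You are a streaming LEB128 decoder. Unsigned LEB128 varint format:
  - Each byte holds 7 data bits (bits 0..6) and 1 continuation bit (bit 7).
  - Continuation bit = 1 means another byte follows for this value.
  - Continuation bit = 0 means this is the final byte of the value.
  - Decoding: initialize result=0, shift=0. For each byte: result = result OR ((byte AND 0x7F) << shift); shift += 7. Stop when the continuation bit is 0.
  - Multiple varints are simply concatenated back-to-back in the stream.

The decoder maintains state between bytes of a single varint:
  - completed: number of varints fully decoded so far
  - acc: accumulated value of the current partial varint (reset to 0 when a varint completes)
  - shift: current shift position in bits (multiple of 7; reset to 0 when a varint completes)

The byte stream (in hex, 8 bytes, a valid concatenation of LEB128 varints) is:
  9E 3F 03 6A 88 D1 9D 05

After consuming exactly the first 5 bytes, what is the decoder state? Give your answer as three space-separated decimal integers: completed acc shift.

Answer: 3 8 7

Derivation:
byte[0]=0x9E cont=1 payload=0x1E: acc |= 30<<0 -> completed=0 acc=30 shift=7
byte[1]=0x3F cont=0 payload=0x3F: varint #1 complete (value=8094); reset -> completed=1 acc=0 shift=0
byte[2]=0x03 cont=0 payload=0x03: varint #2 complete (value=3); reset -> completed=2 acc=0 shift=0
byte[3]=0x6A cont=0 payload=0x6A: varint #3 complete (value=106); reset -> completed=3 acc=0 shift=0
byte[4]=0x88 cont=1 payload=0x08: acc |= 8<<0 -> completed=3 acc=8 shift=7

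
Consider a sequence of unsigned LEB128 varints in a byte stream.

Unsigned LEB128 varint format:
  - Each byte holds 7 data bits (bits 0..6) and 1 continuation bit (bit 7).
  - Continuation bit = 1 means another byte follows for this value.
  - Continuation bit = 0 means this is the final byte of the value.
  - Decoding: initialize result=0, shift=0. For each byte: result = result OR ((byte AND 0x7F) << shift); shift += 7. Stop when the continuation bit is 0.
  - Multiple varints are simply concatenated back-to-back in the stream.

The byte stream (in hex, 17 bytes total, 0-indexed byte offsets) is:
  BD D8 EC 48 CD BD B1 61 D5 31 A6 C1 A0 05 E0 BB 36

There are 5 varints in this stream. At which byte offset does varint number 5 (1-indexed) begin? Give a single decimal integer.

  byte[0]=0xBD cont=1 payload=0x3D=61: acc |= 61<<0 -> acc=61 shift=7
  byte[1]=0xD8 cont=1 payload=0x58=88: acc |= 88<<7 -> acc=11325 shift=14
  byte[2]=0xEC cont=1 payload=0x6C=108: acc |= 108<<14 -> acc=1780797 shift=21
  byte[3]=0x48 cont=0 payload=0x48=72: acc |= 72<<21 -> acc=152775741 shift=28 [end]
Varint 1: bytes[0:4] = BD D8 EC 48 -> value 152775741 (4 byte(s))
  byte[4]=0xCD cont=1 payload=0x4D=77: acc |= 77<<0 -> acc=77 shift=7
  byte[5]=0xBD cont=1 payload=0x3D=61: acc |= 61<<7 -> acc=7885 shift=14
  byte[6]=0xB1 cont=1 payload=0x31=49: acc |= 49<<14 -> acc=810701 shift=21
  byte[7]=0x61 cont=0 payload=0x61=97: acc |= 97<<21 -> acc=204234445 shift=28 [end]
Varint 2: bytes[4:8] = CD BD B1 61 -> value 204234445 (4 byte(s))
  byte[8]=0xD5 cont=1 payload=0x55=85: acc |= 85<<0 -> acc=85 shift=7
  byte[9]=0x31 cont=0 payload=0x31=49: acc |= 49<<7 -> acc=6357 shift=14 [end]
Varint 3: bytes[8:10] = D5 31 -> value 6357 (2 byte(s))
  byte[10]=0xA6 cont=1 payload=0x26=38: acc |= 38<<0 -> acc=38 shift=7
  byte[11]=0xC1 cont=1 payload=0x41=65: acc |= 65<<7 -> acc=8358 shift=14
  byte[12]=0xA0 cont=1 payload=0x20=32: acc |= 32<<14 -> acc=532646 shift=21
  byte[13]=0x05 cont=0 payload=0x05=5: acc |= 5<<21 -> acc=11018406 shift=28 [end]
Varint 4: bytes[10:14] = A6 C1 A0 05 -> value 11018406 (4 byte(s))
  byte[14]=0xE0 cont=1 payload=0x60=96: acc |= 96<<0 -> acc=96 shift=7
  byte[15]=0xBB cont=1 payload=0x3B=59: acc |= 59<<7 -> acc=7648 shift=14
  byte[16]=0x36 cont=0 payload=0x36=54: acc |= 54<<14 -> acc=892384 shift=21 [end]
Varint 5: bytes[14:17] = E0 BB 36 -> value 892384 (3 byte(s))

Answer: 14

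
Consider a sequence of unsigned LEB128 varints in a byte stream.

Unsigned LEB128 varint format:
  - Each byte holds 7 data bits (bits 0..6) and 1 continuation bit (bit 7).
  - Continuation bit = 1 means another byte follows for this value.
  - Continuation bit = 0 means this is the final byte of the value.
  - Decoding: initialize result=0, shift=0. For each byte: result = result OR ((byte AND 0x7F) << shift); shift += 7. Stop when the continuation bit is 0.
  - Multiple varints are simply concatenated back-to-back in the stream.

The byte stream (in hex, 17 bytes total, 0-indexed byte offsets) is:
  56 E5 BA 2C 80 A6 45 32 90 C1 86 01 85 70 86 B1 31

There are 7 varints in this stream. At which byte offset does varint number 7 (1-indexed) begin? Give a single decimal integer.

  byte[0]=0x56 cont=0 payload=0x56=86: acc |= 86<<0 -> acc=86 shift=7 [end]
Varint 1: bytes[0:1] = 56 -> value 86 (1 byte(s))
  byte[1]=0xE5 cont=1 payload=0x65=101: acc |= 101<<0 -> acc=101 shift=7
  byte[2]=0xBA cont=1 payload=0x3A=58: acc |= 58<<7 -> acc=7525 shift=14
  byte[3]=0x2C cont=0 payload=0x2C=44: acc |= 44<<14 -> acc=728421 shift=21 [end]
Varint 2: bytes[1:4] = E5 BA 2C -> value 728421 (3 byte(s))
  byte[4]=0x80 cont=1 payload=0x00=0: acc |= 0<<0 -> acc=0 shift=7
  byte[5]=0xA6 cont=1 payload=0x26=38: acc |= 38<<7 -> acc=4864 shift=14
  byte[6]=0x45 cont=0 payload=0x45=69: acc |= 69<<14 -> acc=1135360 shift=21 [end]
Varint 3: bytes[4:7] = 80 A6 45 -> value 1135360 (3 byte(s))
  byte[7]=0x32 cont=0 payload=0x32=50: acc |= 50<<0 -> acc=50 shift=7 [end]
Varint 4: bytes[7:8] = 32 -> value 50 (1 byte(s))
  byte[8]=0x90 cont=1 payload=0x10=16: acc |= 16<<0 -> acc=16 shift=7
  byte[9]=0xC1 cont=1 payload=0x41=65: acc |= 65<<7 -> acc=8336 shift=14
  byte[10]=0x86 cont=1 payload=0x06=6: acc |= 6<<14 -> acc=106640 shift=21
  byte[11]=0x01 cont=0 payload=0x01=1: acc |= 1<<21 -> acc=2203792 shift=28 [end]
Varint 5: bytes[8:12] = 90 C1 86 01 -> value 2203792 (4 byte(s))
  byte[12]=0x85 cont=1 payload=0x05=5: acc |= 5<<0 -> acc=5 shift=7
  byte[13]=0x70 cont=0 payload=0x70=112: acc |= 112<<7 -> acc=14341 shift=14 [end]
Varint 6: bytes[12:14] = 85 70 -> value 14341 (2 byte(s))
  byte[14]=0x86 cont=1 payload=0x06=6: acc |= 6<<0 -> acc=6 shift=7
  byte[15]=0xB1 cont=1 payload=0x31=49: acc |= 49<<7 -> acc=6278 shift=14
  byte[16]=0x31 cont=0 payload=0x31=49: acc |= 49<<14 -> acc=809094 shift=21 [end]
Varint 7: bytes[14:17] = 86 B1 31 -> value 809094 (3 byte(s))

Answer: 14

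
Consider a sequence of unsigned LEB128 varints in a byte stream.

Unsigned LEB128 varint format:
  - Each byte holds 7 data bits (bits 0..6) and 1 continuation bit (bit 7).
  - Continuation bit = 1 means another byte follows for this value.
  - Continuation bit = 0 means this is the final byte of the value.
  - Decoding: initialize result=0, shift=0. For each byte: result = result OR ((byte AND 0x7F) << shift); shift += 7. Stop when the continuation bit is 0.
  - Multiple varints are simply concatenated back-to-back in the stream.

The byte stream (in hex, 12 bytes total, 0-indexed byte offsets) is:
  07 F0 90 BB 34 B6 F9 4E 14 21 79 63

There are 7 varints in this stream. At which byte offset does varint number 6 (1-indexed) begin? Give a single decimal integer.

  byte[0]=0x07 cont=0 payload=0x07=7: acc |= 7<<0 -> acc=7 shift=7 [end]
Varint 1: bytes[0:1] = 07 -> value 7 (1 byte(s))
  byte[1]=0xF0 cont=1 payload=0x70=112: acc |= 112<<0 -> acc=112 shift=7
  byte[2]=0x90 cont=1 payload=0x10=16: acc |= 16<<7 -> acc=2160 shift=14
  byte[3]=0xBB cont=1 payload=0x3B=59: acc |= 59<<14 -> acc=968816 shift=21
  byte[4]=0x34 cont=0 payload=0x34=52: acc |= 52<<21 -> acc=110020720 shift=28 [end]
Varint 2: bytes[1:5] = F0 90 BB 34 -> value 110020720 (4 byte(s))
  byte[5]=0xB6 cont=1 payload=0x36=54: acc |= 54<<0 -> acc=54 shift=7
  byte[6]=0xF9 cont=1 payload=0x79=121: acc |= 121<<7 -> acc=15542 shift=14
  byte[7]=0x4E cont=0 payload=0x4E=78: acc |= 78<<14 -> acc=1293494 shift=21 [end]
Varint 3: bytes[5:8] = B6 F9 4E -> value 1293494 (3 byte(s))
  byte[8]=0x14 cont=0 payload=0x14=20: acc |= 20<<0 -> acc=20 shift=7 [end]
Varint 4: bytes[8:9] = 14 -> value 20 (1 byte(s))
  byte[9]=0x21 cont=0 payload=0x21=33: acc |= 33<<0 -> acc=33 shift=7 [end]
Varint 5: bytes[9:10] = 21 -> value 33 (1 byte(s))
  byte[10]=0x79 cont=0 payload=0x79=121: acc |= 121<<0 -> acc=121 shift=7 [end]
Varint 6: bytes[10:11] = 79 -> value 121 (1 byte(s))
  byte[11]=0x63 cont=0 payload=0x63=99: acc |= 99<<0 -> acc=99 shift=7 [end]
Varint 7: bytes[11:12] = 63 -> value 99 (1 byte(s))

Answer: 10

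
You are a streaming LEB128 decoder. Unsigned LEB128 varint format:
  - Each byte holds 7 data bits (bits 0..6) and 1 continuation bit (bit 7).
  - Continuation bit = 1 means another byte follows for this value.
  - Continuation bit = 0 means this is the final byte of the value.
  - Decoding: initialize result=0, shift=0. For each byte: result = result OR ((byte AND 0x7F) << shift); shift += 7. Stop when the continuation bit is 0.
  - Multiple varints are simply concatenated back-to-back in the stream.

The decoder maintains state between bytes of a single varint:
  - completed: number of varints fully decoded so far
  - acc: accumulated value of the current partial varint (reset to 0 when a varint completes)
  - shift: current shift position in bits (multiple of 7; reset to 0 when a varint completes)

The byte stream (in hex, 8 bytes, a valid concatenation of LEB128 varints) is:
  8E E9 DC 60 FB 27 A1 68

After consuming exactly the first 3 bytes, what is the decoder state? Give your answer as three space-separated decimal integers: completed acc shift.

byte[0]=0x8E cont=1 payload=0x0E: acc |= 14<<0 -> completed=0 acc=14 shift=7
byte[1]=0xE9 cont=1 payload=0x69: acc |= 105<<7 -> completed=0 acc=13454 shift=14
byte[2]=0xDC cont=1 payload=0x5C: acc |= 92<<14 -> completed=0 acc=1520782 shift=21

Answer: 0 1520782 21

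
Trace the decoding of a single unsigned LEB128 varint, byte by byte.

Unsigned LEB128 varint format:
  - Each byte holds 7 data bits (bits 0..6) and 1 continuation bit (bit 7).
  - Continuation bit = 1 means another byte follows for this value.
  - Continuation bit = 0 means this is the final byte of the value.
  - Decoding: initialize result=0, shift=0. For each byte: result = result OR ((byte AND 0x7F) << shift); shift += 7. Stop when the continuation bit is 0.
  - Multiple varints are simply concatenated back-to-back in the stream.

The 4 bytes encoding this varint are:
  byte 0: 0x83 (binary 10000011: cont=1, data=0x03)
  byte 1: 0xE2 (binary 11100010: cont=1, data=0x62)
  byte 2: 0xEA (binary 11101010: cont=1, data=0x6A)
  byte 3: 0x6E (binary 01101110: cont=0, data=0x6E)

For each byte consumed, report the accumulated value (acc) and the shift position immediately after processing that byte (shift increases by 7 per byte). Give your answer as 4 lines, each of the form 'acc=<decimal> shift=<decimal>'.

byte 0=0x83: payload=0x03=3, contrib = 3<<0 = 3; acc -> 3, shift -> 7
byte 1=0xE2: payload=0x62=98, contrib = 98<<7 = 12544; acc -> 12547, shift -> 14
byte 2=0xEA: payload=0x6A=106, contrib = 106<<14 = 1736704; acc -> 1749251, shift -> 21
byte 3=0x6E: payload=0x6E=110, contrib = 110<<21 = 230686720; acc -> 232435971, shift -> 28

Answer: acc=3 shift=7
acc=12547 shift=14
acc=1749251 shift=21
acc=232435971 shift=28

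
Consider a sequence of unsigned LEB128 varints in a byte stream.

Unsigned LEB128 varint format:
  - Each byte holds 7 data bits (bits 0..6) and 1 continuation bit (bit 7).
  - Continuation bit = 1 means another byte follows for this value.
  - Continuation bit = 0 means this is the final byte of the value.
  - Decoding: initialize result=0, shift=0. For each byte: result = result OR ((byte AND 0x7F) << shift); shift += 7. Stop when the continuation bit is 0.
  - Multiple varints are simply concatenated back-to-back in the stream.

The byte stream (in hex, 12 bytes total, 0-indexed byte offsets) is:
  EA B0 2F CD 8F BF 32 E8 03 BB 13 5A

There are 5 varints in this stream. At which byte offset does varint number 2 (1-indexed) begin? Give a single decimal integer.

Answer: 3

Derivation:
  byte[0]=0xEA cont=1 payload=0x6A=106: acc |= 106<<0 -> acc=106 shift=7
  byte[1]=0xB0 cont=1 payload=0x30=48: acc |= 48<<7 -> acc=6250 shift=14
  byte[2]=0x2F cont=0 payload=0x2F=47: acc |= 47<<14 -> acc=776298 shift=21 [end]
Varint 1: bytes[0:3] = EA B0 2F -> value 776298 (3 byte(s))
  byte[3]=0xCD cont=1 payload=0x4D=77: acc |= 77<<0 -> acc=77 shift=7
  byte[4]=0x8F cont=1 payload=0x0F=15: acc |= 15<<7 -> acc=1997 shift=14
  byte[5]=0xBF cont=1 payload=0x3F=63: acc |= 63<<14 -> acc=1034189 shift=21
  byte[6]=0x32 cont=0 payload=0x32=50: acc |= 50<<21 -> acc=105891789 shift=28 [end]
Varint 2: bytes[3:7] = CD 8F BF 32 -> value 105891789 (4 byte(s))
  byte[7]=0xE8 cont=1 payload=0x68=104: acc |= 104<<0 -> acc=104 shift=7
  byte[8]=0x03 cont=0 payload=0x03=3: acc |= 3<<7 -> acc=488 shift=14 [end]
Varint 3: bytes[7:9] = E8 03 -> value 488 (2 byte(s))
  byte[9]=0xBB cont=1 payload=0x3B=59: acc |= 59<<0 -> acc=59 shift=7
  byte[10]=0x13 cont=0 payload=0x13=19: acc |= 19<<7 -> acc=2491 shift=14 [end]
Varint 4: bytes[9:11] = BB 13 -> value 2491 (2 byte(s))
  byte[11]=0x5A cont=0 payload=0x5A=90: acc |= 90<<0 -> acc=90 shift=7 [end]
Varint 5: bytes[11:12] = 5A -> value 90 (1 byte(s))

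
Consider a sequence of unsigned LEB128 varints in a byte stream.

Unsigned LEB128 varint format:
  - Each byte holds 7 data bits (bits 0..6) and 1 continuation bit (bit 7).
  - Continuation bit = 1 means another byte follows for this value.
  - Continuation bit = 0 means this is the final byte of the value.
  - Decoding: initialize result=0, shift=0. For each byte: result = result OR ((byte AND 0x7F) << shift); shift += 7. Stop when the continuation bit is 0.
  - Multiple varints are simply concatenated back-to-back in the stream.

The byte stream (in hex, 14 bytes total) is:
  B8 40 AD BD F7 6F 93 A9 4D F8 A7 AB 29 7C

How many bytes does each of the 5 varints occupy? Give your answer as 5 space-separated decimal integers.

  byte[0]=0xB8 cont=1 payload=0x38=56: acc |= 56<<0 -> acc=56 shift=7
  byte[1]=0x40 cont=0 payload=0x40=64: acc |= 64<<7 -> acc=8248 shift=14 [end]
Varint 1: bytes[0:2] = B8 40 -> value 8248 (2 byte(s))
  byte[2]=0xAD cont=1 payload=0x2D=45: acc |= 45<<0 -> acc=45 shift=7
  byte[3]=0xBD cont=1 payload=0x3D=61: acc |= 61<<7 -> acc=7853 shift=14
  byte[4]=0xF7 cont=1 payload=0x77=119: acc |= 119<<14 -> acc=1957549 shift=21
  byte[5]=0x6F cont=0 payload=0x6F=111: acc |= 111<<21 -> acc=234741421 shift=28 [end]
Varint 2: bytes[2:6] = AD BD F7 6F -> value 234741421 (4 byte(s))
  byte[6]=0x93 cont=1 payload=0x13=19: acc |= 19<<0 -> acc=19 shift=7
  byte[7]=0xA9 cont=1 payload=0x29=41: acc |= 41<<7 -> acc=5267 shift=14
  byte[8]=0x4D cont=0 payload=0x4D=77: acc |= 77<<14 -> acc=1266835 shift=21 [end]
Varint 3: bytes[6:9] = 93 A9 4D -> value 1266835 (3 byte(s))
  byte[9]=0xF8 cont=1 payload=0x78=120: acc |= 120<<0 -> acc=120 shift=7
  byte[10]=0xA7 cont=1 payload=0x27=39: acc |= 39<<7 -> acc=5112 shift=14
  byte[11]=0xAB cont=1 payload=0x2B=43: acc |= 43<<14 -> acc=709624 shift=21
  byte[12]=0x29 cont=0 payload=0x29=41: acc |= 41<<21 -> acc=86692856 shift=28 [end]
Varint 4: bytes[9:13] = F8 A7 AB 29 -> value 86692856 (4 byte(s))
  byte[13]=0x7C cont=0 payload=0x7C=124: acc |= 124<<0 -> acc=124 shift=7 [end]
Varint 5: bytes[13:14] = 7C -> value 124 (1 byte(s))

Answer: 2 4 3 4 1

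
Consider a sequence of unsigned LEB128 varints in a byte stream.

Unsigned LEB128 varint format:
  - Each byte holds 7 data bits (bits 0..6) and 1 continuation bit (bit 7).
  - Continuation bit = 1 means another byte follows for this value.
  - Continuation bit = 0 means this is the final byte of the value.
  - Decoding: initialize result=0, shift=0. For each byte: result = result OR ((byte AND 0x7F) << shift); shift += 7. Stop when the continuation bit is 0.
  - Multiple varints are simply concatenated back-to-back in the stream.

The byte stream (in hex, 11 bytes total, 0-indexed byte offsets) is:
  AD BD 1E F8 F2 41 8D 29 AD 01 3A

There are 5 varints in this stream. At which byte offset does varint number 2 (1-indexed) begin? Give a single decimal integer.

Answer: 3

Derivation:
  byte[0]=0xAD cont=1 payload=0x2D=45: acc |= 45<<0 -> acc=45 shift=7
  byte[1]=0xBD cont=1 payload=0x3D=61: acc |= 61<<7 -> acc=7853 shift=14
  byte[2]=0x1E cont=0 payload=0x1E=30: acc |= 30<<14 -> acc=499373 shift=21 [end]
Varint 1: bytes[0:3] = AD BD 1E -> value 499373 (3 byte(s))
  byte[3]=0xF8 cont=1 payload=0x78=120: acc |= 120<<0 -> acc=120 shift=7
  byte[4]=0xF2 cont=1 payload=0x72=114: acc |= 114<<7 -> acc=14712 shift=14
  byte[5]=0x41 cont=0 payload=0x41=65: acc |= 65<<14 -> acc=1079672 shift=21 [end]
Varint 2: bytes[3:6] = F8 F2 41 -> value 1079672 (3 byte(s))
  byte[6]=0x8D cont=1 payload=0x0D=13: acc |= 13<<0 -> acc=13 shift=7
  byte[7]=0x29 cont=0 payload=0x29=41: acc |= 41<<7 -> acc=5261 shift=14 [end]
Varint 3: bytes[6:8] = 8D 29 -> value 5261 (2 byte(s))
  byte[8]=0xAD cont=1 payload=0x2D=45: acc |= 45<<0 -> acc=45 shift=7
  byte[9]=0x01 cont=0 payload=0x01=1: acc |= 1<<7 -> acc=173 shift=14 [end]
Varint 4: bytes[8:10] = AD 01 -> value 173 (2 byte(s))
  byte[10]=0x3A cont=0 payload=0x3A=58: acc |= 58<<0 -> acc=58 shift=7 [end]
Varint 5: bytes[10:11] = 3A -> value 58 (1 byte(s))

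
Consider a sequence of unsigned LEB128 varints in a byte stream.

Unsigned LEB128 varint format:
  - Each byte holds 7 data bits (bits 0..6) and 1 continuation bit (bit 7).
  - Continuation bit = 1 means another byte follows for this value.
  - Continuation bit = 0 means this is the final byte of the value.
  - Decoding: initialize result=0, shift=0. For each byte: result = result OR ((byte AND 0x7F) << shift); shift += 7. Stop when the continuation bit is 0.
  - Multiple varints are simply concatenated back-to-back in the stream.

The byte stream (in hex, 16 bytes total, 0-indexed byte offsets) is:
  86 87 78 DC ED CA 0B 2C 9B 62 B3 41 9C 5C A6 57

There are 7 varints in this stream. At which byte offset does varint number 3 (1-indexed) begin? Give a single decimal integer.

Answer: 7

Derivation:
  byte[0]=0x86 cont=1 payload=0x06=6: acc |= 6<<0 -> acc=6 shift=7
  byte[1]=0x87 cont=1 payload=0x07=7: acc |= 7<<7 -> acc=902 shift=14
  byte[2]=0x78 cont=0 payload=0x78=120: acc |= 120<<14 -> acc=1966982 shift=21 [end]
Varint 1: bytes[0:3] = 86 87 78 -> value 1966982 (3 byte(s))
  byte[3]=0xDC cont=1 payload=0x5C=92: acc |= 92<<0 -> acc=92 shift=7
  byte[4]=0xED cont=1 payload=0x6D=109: acc |= 109<<7 -> acc=14044 shift=14
  byte[5]=0xCA cont=1 payload=0x4A=74: acc |= 74<<14 -> acc=1226460 shift=21
  byte[6]=0x0B cont=0 payload=0x0B=11: acc |= 11<<21 -> acc=24295132 shift=28 [end]
Varint 2: bytes[3:7] = DC ED CA 0B -> value 24295132 (4 byte(s))
  byte[7]=0x2C cont=0 payload=0x2C=44: acc |= 44<<0 -> acc=44 shift=7 [end]
Varint 3: bytes[7:8] = 2C -> value 44 (1 byte(s))
  byte[8]=0x9B cont=1 payload=0x1B=27: acc |= 27<<0 -> acc=27 shift=7
  byte[9]=0x62 cont=0 payload=0x62=98: acc |= 98<<7 -> acc=12571 shift=14 [end]
Varint 4: bytes[8:10] = 9B 62 -> value 12571 (2 byte(s))
  byte[10]=0xB3 cont=1 payload=0x33=51: acc |= 51<<0 -> acc=51 shift=7
  byte[11]=0x41 cont=0 payload=0x41=65: acc |= 65<<7 -> acc=8371 shift=14 [end]
Varint 5: bytes[10:12] = B3 41 -> value 8371 (2 byte(s))
  byte[12]=0x9C cont=1 payload=0x1C=28: acc |= 28<<0 -> acc=28 shift=7
  byte[13]=0x5C cont=0 payload=0x5C=92: acc |= 92<<7 -> acc=11804 shift=14 [end]
Varint 6: bytes[12:14] = 9C 5C -> value 11804 (2 byte(s))
  byte[14]=0xA6 cont=1 payload=0x26=38: acc |= 38<<0 -> acc=38 shift=7
  byte[15]=0x57 cont=0 payload=0x57=87: acc |= 87<<7 -> acc=11174 shift=14 [end]
Varint 7: bytes[14:16] = A6 57 -> value 11174 (2 byte(s))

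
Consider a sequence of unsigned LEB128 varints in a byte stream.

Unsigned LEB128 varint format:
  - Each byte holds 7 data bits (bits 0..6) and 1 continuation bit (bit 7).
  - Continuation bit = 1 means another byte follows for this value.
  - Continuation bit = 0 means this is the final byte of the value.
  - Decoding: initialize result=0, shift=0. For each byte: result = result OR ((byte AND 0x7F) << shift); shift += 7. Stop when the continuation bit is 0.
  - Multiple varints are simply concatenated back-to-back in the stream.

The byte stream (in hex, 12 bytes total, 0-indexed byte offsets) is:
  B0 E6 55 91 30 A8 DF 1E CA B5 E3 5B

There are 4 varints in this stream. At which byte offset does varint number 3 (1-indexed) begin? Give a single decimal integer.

Answer: 5

Derivation:
  byte[0]=0xB0 cont=1 payload=0x30=48: acc |= 48<<0 -> acc=48 shift=7
  byte[1]=0xE6 cont=1 payload=0x66=102: acc |= 102<<7 -> acc=13104 shift=14
  byte[2]=0x55 cont=0 payload=0x55=85: acc |= 85<<14 -> acc=1405744 shift=21 [end]
Varint 1: bytes[0:3] = B0 E6 55 -> value 1405744 (3 byte(s))
  byte[3]=0x91 cont=1 payload=0x11=17: acc |= 17<<0 -> acc=17 shift=7
  byte[4]=0x30 cont=0 payload=0x30=48: acc |= 48<<7 -> acc=6161 shift=14 [end]
Varint 2: bytes[3:5] = 91 30 -> value 6161 (2 byte(s))
  byte[5]=0xA8 cont=1 payload=0x28=40: acc |= 40<<0 -> acc=40 shift=7
  byte[6]=0xDF cont=1 payload=0x5F=95: acc |= 95<<7 -> acc=12200 shift=14
  byte[7]=0x1E cont=0 payload=0x1E=30: acc |= 30<<14 -> acc=503720 shift=21 [end]
Varint 3: bytes[5:8] = A8 DF 1E -> value 503720 (3 byte(s))
  byte[8]=0xCA cont=1 payload=0x4A=74: acc |= 74<<0 -> acc=74 shift=7
  byte[9]=0xB5 cont=1 payload=0x35=53: acc |= 53<<7 -> acc=6858 shift=14
  byte[10]=0xE3 cont=1 payload=0x63=99: acc |= 99<<14 -> acc=1628874 shift=21
  byte[11]=0x5B cont=0 payload=0x5B=91: acc |= 91<<21 -> acc=192469706 shift=28 [end]
Varint 4: bytes[8:12] = CA B5 E3 5B -> value 192469706 (4 byte(s))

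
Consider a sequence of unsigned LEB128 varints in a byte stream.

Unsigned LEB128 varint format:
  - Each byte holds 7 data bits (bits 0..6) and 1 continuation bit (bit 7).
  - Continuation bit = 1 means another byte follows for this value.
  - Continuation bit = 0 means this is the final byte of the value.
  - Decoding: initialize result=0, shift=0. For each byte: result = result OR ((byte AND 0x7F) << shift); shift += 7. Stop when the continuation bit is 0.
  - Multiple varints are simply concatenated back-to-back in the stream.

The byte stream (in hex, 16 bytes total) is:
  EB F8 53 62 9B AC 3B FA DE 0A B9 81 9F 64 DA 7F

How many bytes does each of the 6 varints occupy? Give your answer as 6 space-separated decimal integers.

  byte[0]=0xEB cont=1 payload=0x6B=107: acc |= 107<<0 -> acc=107 shift=7
  byte[1]=0xF8 cont=1 payload=0x78=120: acc |= 120<<7 -> acc=15467 shift=14
  byte[2]=0x53 cont=0 payload=0x53=83: acc |= 83<<14 -> acc=1375339 shift=21 [end]
Varint 1: bytes[0:3] = EB F8 53 -> value 1375339 (3 byte(s))
  byte[3]=0x62 cont=0 payload=0x62=98: acc |= 98<<0 -> acc=98 shift=7 [end]
Varint 2: bytes[3:4] = 62 -> value 98 (1 byte(s))
  byte[4]=0x9B cont=1 payload=0x1B=27: acc |= 27<<0 -> acc=27 shift=7
  byte[5]=0xAC cont=1 payload=0x2C=44: acc |= 44<<7 -> acc=5659 shift=14
  byte[6]=0x3B cont=0 payload=0x3B=59: acc |= 59<<14 -> acc=972315 shift=21 [end]
Varint 3: bytes[4:7] = 9B AC 3B -> value 972315 (3 byte(s))
  byte[7]=0xFA cont=1 payload=0x7A=122: acc |= 122<<0 -> acc=122 shift=7
  byte[8]=0xDE cont=1 payload=0x5E=94: acc |= 94<<7 -> acc=12154 shift=14
  byte[9]=0x0A cont=0 payload=0x0A=10: acc |= 10<<14 -> acc=175994 shift=21 [end]
Varint 4: bytes[7:10] = FA DE 0A -> value 175994 (3 byte(s))
  byte[10]=0xB9 cont=1 payload=0x39=57: acc |= 57<<0 -> acc=57 shift=7
  byte[11]=0x81 cont=1 payload=0x01=1: acc |= 1<<7 -> acc=185 shift=14
  byte[12]=0x9F cont=1 payload=0x1F=31: acc |= 31<<14 -> acc=508089 shift=21
  byte[13]=0x64 cont=0 payload=0x64=100: acc |= 100<<21 -> acc=210223289 shift=28 [end]
Varint 5: bytes[10:14] = B9 81 9F 64 -> value 210223289 (4 byte(s))
  byte[14]=0xDA cont=1 payload=0x5A=90: acc |= 90<<0 -> acc=90 shift=7
  byte[15]=0x7F cont=0 payload=0x7F=127: acc |= 127<<7 -> acc=16346 shift=14 [end]
Varint 6: bytes[14:16] = DA 7F -> value 16346 (2 byte(s))

Answer: 3 1 3 3 4 2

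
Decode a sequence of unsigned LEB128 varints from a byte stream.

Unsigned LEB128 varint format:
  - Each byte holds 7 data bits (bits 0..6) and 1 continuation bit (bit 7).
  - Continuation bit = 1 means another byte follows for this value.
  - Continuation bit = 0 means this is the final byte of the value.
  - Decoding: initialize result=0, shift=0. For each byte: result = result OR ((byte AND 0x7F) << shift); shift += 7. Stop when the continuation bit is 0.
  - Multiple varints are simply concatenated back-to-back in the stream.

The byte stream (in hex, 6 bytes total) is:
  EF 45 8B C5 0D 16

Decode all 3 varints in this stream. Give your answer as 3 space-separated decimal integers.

  byte[0]=0xEF cont=1 payload=0x6F=111: acc |= 111<<0 -> acc=111 shift=7
  byte[1]=0x45 cont=0 payload=0x45=69: acc |= 69<<7 -> acc=8943 shift=14 [end]
Varint 1: bytes[0:2] = EF 45 -> value 8943 (2 byte(s))
  byte[2]=0x8B cont=1 payload=0x0B=11: acc |= 11<<0 -> acc=11 shift=7
  byte[3]=0xC5 cont=1 payload=0x45=69: acc |= 69<<7 -> acc=8843 shift=14
  byte[4]=0x0D cont=0 payload=0x0D=13: acc |= 13<<14 -> acc=221835 shift=21 [end]
Varint 2: bytes[2:5] = 8B C5 0D -> value 221835 (3 byte(s))
  byte[5]=0x16 cont=0 payload=0x16=22: acc |= 22<<0 -> acc=22 shift=7 [end]
Varint 3: bytes[5:6] = 16 -> value 22 (1 byte(s))

Answer: 8943 221835 22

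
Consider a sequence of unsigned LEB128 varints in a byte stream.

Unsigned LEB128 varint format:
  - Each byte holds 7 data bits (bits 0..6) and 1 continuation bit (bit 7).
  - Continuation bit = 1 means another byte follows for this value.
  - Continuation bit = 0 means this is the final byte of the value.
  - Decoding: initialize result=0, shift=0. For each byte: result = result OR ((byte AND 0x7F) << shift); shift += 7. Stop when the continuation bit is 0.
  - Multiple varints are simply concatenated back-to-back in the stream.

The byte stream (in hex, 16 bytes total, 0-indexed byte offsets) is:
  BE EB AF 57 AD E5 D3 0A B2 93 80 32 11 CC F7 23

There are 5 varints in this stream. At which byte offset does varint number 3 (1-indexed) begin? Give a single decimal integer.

Answer: 8

Derivation:
  byte[0]=0xBE cont=1 payload=0x3E=62: acc |= 62<<0 -> acc=62 shift=7
  byte[1]=0xEB cont=1 payload=0x6B=107: acc |= 107<<7 -> acc=13758 shift=14
  byte[2]=0xAF cont=1 payload=0x2F=47: acc |= 47<<14 -> acc=783806 shift=21
  byte[3]=0x57 cont=0 payload=0x57=87: acc |= 87<<21 -> acc=183236030 shift=28 [end]
Varint 1: bytes[0:4] = BE EB AF 57 -> value 183236030 (4 byte(s))
  byte[4]=0xAD cont=1 payload=0x2D=45: acc |= 45<<0 -> acc=45 shift=7
  byte[5]=0xE5 cont=1 payload=0x65=101: acc |= 101<<7 -> acc=12973 shift=14
  byte[6]=0xD3 cont=1 payload=0x53=83: acc |= 83<<14 -> acc=1372845 shift=21
  byte[7]=0x0A cont=0 payload=0x0A=10: acc |= 10<<21 -> acc=22344365 shift=28 [end]
Varint 2: bytes[4:8] = AD E5 D3 0A -> value 22344365 (4 byte(s))
  byte[8]=0xB2 cont=1 payload=0x32=50: acc |= 50<<0 -> acc=50 shift=7
  byte[9]=0x93 cont=1 payload=0x13=19: acc |= 19<<7 -> acc=2482 shift=14
  byte[10]=0x80 cont=1 payload=0x00=0: acc |= 0<<14 -> acc=2482 shift=21
  byte[11]=0x32 cont=0 payload=0x32=50: acc |= 50<<21 -> acc=104860082 shift=28 [end]
Varint 3: bytes[8:12] = B2 93 80 32 -> value 104860082 (4 byte(s))
  byte[12]=0x11 cont=0 payload=0x11=17: acc |= 17<<0 -> acc=17 shift=7 [end]
Varint 4: bytes[12:13] = 11 -> value 17 (1 byte(s))
  byte[13]=0xCC cont=1 payload=0x4C=76: acc |= 76<<0 -> acc=76 shift=7
  byte[14]=0xF7 cont=1 payload=0x77=119: acc |= 119<<7 -> acc=15308 shift=14
  byte[15]=0x23 cont=0 payload=0x23=35: acc |= 35<<14 -> acc=588748 shift=21 [end]
Varint 5: bytes[13:16] = CC F7 23 -> value 588748 (3 byte(s))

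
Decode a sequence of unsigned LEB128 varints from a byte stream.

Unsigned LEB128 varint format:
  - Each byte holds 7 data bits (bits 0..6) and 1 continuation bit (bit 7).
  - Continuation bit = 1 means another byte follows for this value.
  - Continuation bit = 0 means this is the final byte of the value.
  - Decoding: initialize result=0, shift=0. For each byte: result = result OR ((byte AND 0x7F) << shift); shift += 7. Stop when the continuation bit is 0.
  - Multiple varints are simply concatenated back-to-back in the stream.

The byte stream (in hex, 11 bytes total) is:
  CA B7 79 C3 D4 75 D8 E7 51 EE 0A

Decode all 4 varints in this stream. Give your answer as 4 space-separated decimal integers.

Answer: 1989578 1927747 1340376 1390

Derivation:
  byte[0]=0xCA cont=1 payload=0x4A=74: acc |= 74<<0 -> acc=74 shift=7
  byte[1]=0xB7 cont=1 payload=0x37=55: acc |= 55<<7 -> acc=7114 shift=14
  byte[2]=0x79 cont=0 payload=0x79=121: acc |= 121<<14 -> acc=1989578 shift=21 [end]
Varint 1: bytes[0:3] = CA B7 79 -> value 1989578 (3 byte(s))
  byte[3]=0xC3 cont=1 payload=0x43=67: acc |= 67<<0 -> acc=67 shift=7
  byte[4]=0xD4 cont=1 payload=0x54=84: acc |= 84<<7 -> acc=10819 shift=14
  byte[5]=0x75 cont=0 payload=0x75=117: acc |= 117<<14 -> acc=1927747 shift=21 [end]
Varint 2: bytes[3:6] = C3 D4 75 -> value 1927747 (3 byte(s))
  byte[6]=0xD8 cont=1 payload=0x58=88: acc |= 88<<0 -> acc=88 shift=7
  byte[7]=0xE7 cont=1 payload=0x67=103: acc |= 103<<7 -> acc=13272 shift=14
  byte[8]=0x51 cont=0 payload=0x51=81: acc |= 81<<14 -> acc=1340376 shift=21 [end]
Varint 3: bytes[6:9] = D8 E7 51 -> value 1340376 (3 byte(s))
  byte[9]=0xEE cont=1 payload=0x6E=110: acc |= 110<<0 -> acc=110 shift=7
  byte[10]=0x0A cont=0 payload=0x0A=10: acc |= 10<<7 -> acc=1390 shift=14 [end]
Varint 4: bytes[9:11] = EE 0A -> value 1390 (2 byte(s))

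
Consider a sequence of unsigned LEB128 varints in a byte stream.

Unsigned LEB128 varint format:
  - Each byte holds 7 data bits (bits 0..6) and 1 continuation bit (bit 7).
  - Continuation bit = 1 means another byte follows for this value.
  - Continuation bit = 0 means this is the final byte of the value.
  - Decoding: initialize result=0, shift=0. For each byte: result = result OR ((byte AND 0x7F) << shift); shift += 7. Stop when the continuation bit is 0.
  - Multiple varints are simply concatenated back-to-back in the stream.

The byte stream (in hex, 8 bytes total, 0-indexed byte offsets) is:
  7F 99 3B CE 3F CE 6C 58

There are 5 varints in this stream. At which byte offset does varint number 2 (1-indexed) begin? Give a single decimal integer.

Answer: 1

Derivation:
  byte[0]=0x7F cont=0 payload=0x7F=127: acc |= 127<<0 -> acc=127 shift=7 [end]
Varint 1: bytes[0:1] = 7F -> value 127 (1 byte(s))
  byte[1]=0x99 cont=1 payload=0x19=25: acc |= 25<<0 -> acc=25 shift=7
  byte[2]=0x3B cont=0 payload=0x3B=59: acc |= 59<<7 -> acc=7577 shift=14 [end]
Varint 2: bytes[1:3] = 99 3B -> value 7577 (2 byte(s))
  byte[3]=0xCE cont=1 payload=0x4E=78: acc |= 78<<0 -> acc=78 shift=7
  byte[4]=0x3F cont=0 payload=0x3F=63: acc |= 63<<7 -> acc=8142 shift=14 [end]
Varint 3: bytes[3:5] = CE 3F -> value 8142 (2 byte(s))
  byte[5]=0xCE cont=1 payload=0x4E=78: acc |= 78<<0 -> acc=78 shift=7
  byte[6]=0x6C cont=0 payload=0x6C=108: acc |= 108<<7 -> acc=13902 shift=14 [end]
Varint 4: bytes[5:7] = CE 6C -> value 13902 (2 byte(s))
  byte[7]=0x58 cont=0 payload=0x58=88: acc |= 88<<0 -> acc=88 shift=7 [end]
Varint 5: bytes[7:8] = 58 -> value 88 (1 byte(s))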